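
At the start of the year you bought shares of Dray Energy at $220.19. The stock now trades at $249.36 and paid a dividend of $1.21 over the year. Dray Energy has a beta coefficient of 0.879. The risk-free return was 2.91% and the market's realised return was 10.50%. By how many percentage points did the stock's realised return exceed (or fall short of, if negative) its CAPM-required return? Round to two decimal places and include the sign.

Realised HPR = (P1 + D1 − P0) / P0 = (249.36 + 1.21 − 220.19) / 220.19 = 30.38 / 220.19 = 13.7972%
MRP = 10.50% − 2.91% = 7.59%
CAPM required = R_f + β·MRP = 2.91% + 0.879 × 7.59% = 9.58161%
α = realised − required = 13.7972% − 9.58161% = +4.22%

+4.22%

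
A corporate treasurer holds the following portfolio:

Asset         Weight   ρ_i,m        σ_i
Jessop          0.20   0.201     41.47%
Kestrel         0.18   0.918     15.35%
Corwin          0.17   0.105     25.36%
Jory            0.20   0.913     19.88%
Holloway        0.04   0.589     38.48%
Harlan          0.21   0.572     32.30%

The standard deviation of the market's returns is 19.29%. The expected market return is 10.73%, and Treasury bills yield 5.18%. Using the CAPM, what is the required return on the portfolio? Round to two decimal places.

β_Jessop = 0.201 × 41.47% / 19.29% = 0.4321
β_Kestrel = 0.918 × 15.35% / 19.29% = 0.7305
β_Corwin = 0.105 × 25.36% / 19.29% = 0.1380
β_Jory = 0.913 × 19.88% / 19.29% = 0.9409
β_Holloway = 0.589 × 38.48% / 19.29% = 1.1749
β_Harlan = 0.572 × 32.30% / 19.29% = 0.9578
β_P = Σ w_i β_i = 0.20×0.4321 + 0.18×0.7305 + 0.17×0.1380 + 0.20×0.9409 + 0.04×1.1749 + 0.21×0.9578 = 0.6777
MRP = 10.73% − 5.18% = 5.55%
E(R_P) = R_f + β_P × MRP = 5.18% + 0.6777 × 5.55% = 8.94%

8.94%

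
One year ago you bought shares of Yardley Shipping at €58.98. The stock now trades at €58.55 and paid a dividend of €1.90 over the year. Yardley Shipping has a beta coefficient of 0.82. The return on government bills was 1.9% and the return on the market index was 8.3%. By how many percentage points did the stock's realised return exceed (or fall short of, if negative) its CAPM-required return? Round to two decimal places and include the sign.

-4.66%

Realised HPR = (P1 + D1 − P0) / P0 = (58.55 + 1.90 − 58.98) / 58.98 = 1.47 / 58.98 = 2.4924%
MRP = 8.3% − 1.9% = 6.40%
CAPM required = R_f + β·MRP = 1.9% + 0.82 × 6.4% = 7.1480%
α = realised − required = 2.4924% − 7.1480% = -4.66%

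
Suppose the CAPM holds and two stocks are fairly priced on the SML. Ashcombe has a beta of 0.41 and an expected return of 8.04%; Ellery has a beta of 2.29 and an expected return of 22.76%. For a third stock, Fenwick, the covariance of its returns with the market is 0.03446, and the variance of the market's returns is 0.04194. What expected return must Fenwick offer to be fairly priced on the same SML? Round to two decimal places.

MRP = (22.76% − 8.04%) / (2.29 − 0.41) = 7.8298%
R_f = 8.04% − 0.41 × 7.8298% = 4.8298%
β_Fenwick = Cov / Var(R_m) = 0.03446 / 0.04194 = 0.8216
E(R_Fenwick) = R_f + β × MRP = 4.8298% + 0.8216 × 7.8298% = 11.26%

11.26%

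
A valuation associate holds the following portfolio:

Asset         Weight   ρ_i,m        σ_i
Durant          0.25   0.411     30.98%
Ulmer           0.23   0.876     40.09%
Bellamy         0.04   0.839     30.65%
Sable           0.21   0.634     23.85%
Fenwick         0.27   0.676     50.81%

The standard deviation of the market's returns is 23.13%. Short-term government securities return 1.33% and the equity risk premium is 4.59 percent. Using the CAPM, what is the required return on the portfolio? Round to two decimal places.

6.24%

β_Durant = 0.411 × 30.98% / 23.13% = 0.5505
β_Ulmer = 0.876 × 40.09% / 23.13% = 1.5183
β_Bellamy = 0.839 × 30.65% / 23.13% = 1.1118
β_Sable = 0.634 × 23.85% / 23.13% = 0.6537
β_Fenwick = 0.676 × 50.81% / 23.13% = 1.4850
β_P = Σ w_i β_i = 0.25×0.5505 + 0.23×1.5183 + 0.04×1.1118 + 0.21×0.6537 + 0.27×1.4850 = 1.0695
E(R_P) = R_f + β_P × MRP = 1.33% + 1.0695 × 4.59% = 6.24%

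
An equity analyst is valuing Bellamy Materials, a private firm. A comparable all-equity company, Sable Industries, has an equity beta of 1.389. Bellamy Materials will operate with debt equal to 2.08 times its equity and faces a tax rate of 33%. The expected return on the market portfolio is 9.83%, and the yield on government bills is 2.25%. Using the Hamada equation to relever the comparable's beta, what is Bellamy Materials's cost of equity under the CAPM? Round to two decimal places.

27.45%

β_L = β_U × [1 + (1 − t)(D/E)] = 1.389 × [1 + (1 − 0.33) × 2.08]
    = 1.389 × [1 + 0.67 × 2.08] = 1.389 × 2.3936 = 3.3247
MRP = 9.83% − 2.25% = 7.58%
E(R) = R_f + β_L × MRP = 2.25% + 3.3247 × 7.58% = 27.45%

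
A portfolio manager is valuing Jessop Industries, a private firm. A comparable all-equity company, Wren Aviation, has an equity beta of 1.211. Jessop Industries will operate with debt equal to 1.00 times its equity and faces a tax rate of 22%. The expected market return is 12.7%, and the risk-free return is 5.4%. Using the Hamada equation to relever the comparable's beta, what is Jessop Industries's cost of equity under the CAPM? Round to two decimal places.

β_L = β_U × [1 + (1 − t)(D/E)] = 1.211 × [1 + (1 − 0.22) × 1.00]
    = 1.211 × [1 + 0.78 × 1.00] = 1.211 × 1.7800 = 2.1556
MRP = 12.7% − 5.4% = 7.30%
E(R) = R_f + β_L × MRP = 5.4% + 2.1556 × 7.3% = 21.14%

21.14%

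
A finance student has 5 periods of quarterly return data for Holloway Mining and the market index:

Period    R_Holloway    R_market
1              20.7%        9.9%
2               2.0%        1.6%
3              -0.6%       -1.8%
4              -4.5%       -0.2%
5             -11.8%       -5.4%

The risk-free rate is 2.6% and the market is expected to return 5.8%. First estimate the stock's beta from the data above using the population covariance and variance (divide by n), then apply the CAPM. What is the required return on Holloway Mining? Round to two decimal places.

Mean R_i = (20.7 + 2.0 − 0.6 − 4.5 − 11.8) / 5 = 1.1600%
Mean R_m = (9.9 + 1.6 − 1.8 − 0.2 − 5.4) / 5 = 0.8200%
Σ(R_i − R̄_i)(R_m − R̄_m) = 269.0740  ⇒  Cov = 269.0740 / 5 = 53.8148
Σ(R_m − R̄_m)² = 129.6480  ⇒  Var(R_m) = 129.6480 / 5 = 25.9296
β = Cov / Var(R_m) = 53.8148 / 25.9296 = 2.0754
MRP = 5.8% − 2.6% = 3.20%
E(R) = R_f + β × MRP = 2.6% + 2.0754 × 3.2% = 9.24%

9.24%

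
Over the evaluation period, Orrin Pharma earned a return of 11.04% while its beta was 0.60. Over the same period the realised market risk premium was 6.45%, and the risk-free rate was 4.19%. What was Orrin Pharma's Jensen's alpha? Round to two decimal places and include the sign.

+2.98%

CAPM benchmark = R_f + β(R_m − R_f) = 4.19% + 0.60 × 6.45% = 8.0600%
α = actual − benchmark = 11.04% − 8.0600% = +2.98%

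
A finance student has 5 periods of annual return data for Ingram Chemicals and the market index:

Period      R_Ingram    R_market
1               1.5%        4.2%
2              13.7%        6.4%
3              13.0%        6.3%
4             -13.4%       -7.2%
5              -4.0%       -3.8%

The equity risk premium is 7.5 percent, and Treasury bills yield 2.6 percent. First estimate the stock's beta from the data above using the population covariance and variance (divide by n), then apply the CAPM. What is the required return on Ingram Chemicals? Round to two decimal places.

Mean R_i = (1.5 + 13.7 + 13.0 − 13.4 − 4.0) / 5 = 2.1600%
Mean R_m = (4.2 + 6.4 + 6.3 − 7.2 − 3.8) / 5 = 1.1800%
Σ(R_i − R̄_i)(R_m − R̄_m) = 274.8160  ⇒  Cov = 274.8160 / 5 = 54.9632
Σ(R_m − R̄_m)² = 157.6080  ⇒  Var(R_m) = 157.6080 / 5 = 31.5216
β = Cov / Var(R_m) = 54.9632 / 31.5216 = 1.7437
E(R) = R_f + β × MRP = 2.6% + 1.7437 × 7.5% = 15.68%

15.68%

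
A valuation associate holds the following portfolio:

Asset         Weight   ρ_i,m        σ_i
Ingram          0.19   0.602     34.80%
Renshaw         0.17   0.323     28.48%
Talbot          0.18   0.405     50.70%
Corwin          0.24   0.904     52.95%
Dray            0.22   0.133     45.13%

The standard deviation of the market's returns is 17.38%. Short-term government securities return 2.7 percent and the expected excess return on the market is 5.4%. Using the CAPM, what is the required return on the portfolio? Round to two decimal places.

β_Ingram = 0.602 × 34.80% / 17.38% = 1.2054
β_Renshaw = 0.323 × 28.48% / 17.38% = 0.5293
β_Talbot = 0.405 × 50.70% / 17.38% = 1.1814
β_Corwin = 0.904 × 52.95% / 17.38% = 2.7541
β_Dray = 0.133 × 45.13% / 17.38% = 0.3454
β_P = Σ w_i β_i = 0.19×1.2054 + 0.17×0.5293 + 0.18×1.1814 + 0.24×2.7541 + 0.22×0.3454 = 1.2686
E(R_P) = R_f + β_P × MRP = 2.7% + 1.2686 × 5.4% = 9.55%

9.55%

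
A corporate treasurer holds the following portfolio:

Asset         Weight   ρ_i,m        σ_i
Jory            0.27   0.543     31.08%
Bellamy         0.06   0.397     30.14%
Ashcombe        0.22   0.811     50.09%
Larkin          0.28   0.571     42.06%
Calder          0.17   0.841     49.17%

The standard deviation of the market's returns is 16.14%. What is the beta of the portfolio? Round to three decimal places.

1.733

β_Jory = 0.543 × 31.08% / 16.14% = 1.0456
β_Bellamy = 0.397 × 30.14% / 16.14% = 0.7414
β_Ashcombe = 0.811 × 50.09% / 16.14% = 2.5169
β_Larkin = 0.571 × 42.06% / 16.14% = 1.4880
β_Calder = 0.841 × 49.17% / 16.14% = 2.5621
β_P = Σ w_i β_i = 0.27×1.0456 + 0.06×0.7414 + 0.22×2.5169 + 0.28×1.4880 + 0.17×2.5621 = 1.7327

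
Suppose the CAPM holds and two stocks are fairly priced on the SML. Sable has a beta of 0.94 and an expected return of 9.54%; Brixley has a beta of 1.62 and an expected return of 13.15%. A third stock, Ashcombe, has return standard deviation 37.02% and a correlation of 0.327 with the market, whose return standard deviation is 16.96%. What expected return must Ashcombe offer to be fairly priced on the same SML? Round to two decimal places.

MRP = (13.15% − 9.54%) / (1.62 − 0.94) = 5.3088%
R_f = 9.54% − 0.94 × 5.3088% = 4.5497%
β_Ashcombe = ρ·σ_i/σ_m = 0.327 × 37.02 / 16.96 = 0.7138
E(R_Ashcombe) = R_f + β × MRP = 4.5497% + 0.7138 × 5.3088% = 8.34%

8.34%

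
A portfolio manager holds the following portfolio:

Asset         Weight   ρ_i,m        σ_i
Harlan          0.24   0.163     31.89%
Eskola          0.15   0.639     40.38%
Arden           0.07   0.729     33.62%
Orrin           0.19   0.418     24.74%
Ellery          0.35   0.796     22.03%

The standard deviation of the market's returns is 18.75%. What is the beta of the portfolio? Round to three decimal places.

0.797

β_Harlan = 0.163 × 31.89% / 18.75% = 0.2772
β_Eskola = 0.639 × 40.38% / 18.75% = 1.3762
β_Arden = 0.729 × 33.62% / 18.75% = 1.3071
β_Orrin = 0.418 × 24.74% / 18.75% = 0.5515
β_Ellery = 0.796 × 22.03% / 18.75% = 0.9352
β_P = Σ w_i β_i = 0.24×0.2772 + 0.15×1.3762 + 0.07×1.3071 + 0.19×0.5515 + 0.35×0.9352 = 0.7966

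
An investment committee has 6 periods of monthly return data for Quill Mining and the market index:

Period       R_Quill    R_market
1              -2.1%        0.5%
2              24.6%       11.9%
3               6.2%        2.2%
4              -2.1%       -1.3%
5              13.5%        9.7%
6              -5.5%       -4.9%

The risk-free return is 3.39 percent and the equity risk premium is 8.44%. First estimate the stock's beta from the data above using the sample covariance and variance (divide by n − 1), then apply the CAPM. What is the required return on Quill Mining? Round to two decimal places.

17.79%

Mean R_i = (-2.1 + 24.6 + 6.2 − 2.1 + 13.5 − 5.5) / 6 = 5.7667%
Mean R_m = (0.5 + 11.9 + 2.2 − 1.3 + 9.7 − 4.9) / 6 = 3.0167%
Σ(R_i − R̄_i)(R_m − R̄_m) = 361.5833  ⇒  Cov = 361.5833 / 5 = 72.3167
Σ(R_m − R̄_m)² = 211.8883  ⇒  Var(R_m) = 211.8883 / 5 = 42.3777
β = Cov / Var(R_m) = 72.3167 / 42.3777 = 1.7065
E(R) = R_f + β × MRP = 3.39% + 1.7065 × 8.44% = 17.79%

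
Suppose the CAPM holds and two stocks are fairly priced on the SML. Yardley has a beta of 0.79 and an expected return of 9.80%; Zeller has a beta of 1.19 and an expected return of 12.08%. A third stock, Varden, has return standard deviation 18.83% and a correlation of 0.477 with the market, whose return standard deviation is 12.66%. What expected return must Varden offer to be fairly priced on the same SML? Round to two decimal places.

9.34%

MRP = (12.08% − 9.80%) / (1.19 − 0.79) = 5.7000%
R_f = 9.80% − 0.79 × 5.7000% = 5.2970%
β_Varden = ρ·σ_i/σ_m = 0.477 × 18.83 / 12.66 = 0.7095
E(R_Varden) = R_f + β × MRP = 5.2970% + 0.7095 × 5.7000% = 9.34%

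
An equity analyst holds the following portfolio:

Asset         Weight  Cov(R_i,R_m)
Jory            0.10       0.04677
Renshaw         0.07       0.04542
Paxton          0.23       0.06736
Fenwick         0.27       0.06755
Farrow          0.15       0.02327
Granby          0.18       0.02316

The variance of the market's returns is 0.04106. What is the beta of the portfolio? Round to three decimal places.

β_Jory = 0.04677 / 0.04106 = 1.1391
β_Renshaw = 0.04542 / 0.04106 = 1.1062
β_Paxton = 0.06736 / 0.04106 = 1.6405
β_Fenwick = 0.06755 / 0.04106 = 1.6452
β_Farrow = 0.02327 / 0.04106 = 0.5667
β_Granby = 0.02316 / 0.04106 = 0.5641
β_P = Σ w_i β_i = 0.10×1.1391 + 0.07×1.1062 + 0.23×1.6405 + 0.27×1.6452 + 0.15×0.5667 + 0.18×0.5641 = 1.1994

1.199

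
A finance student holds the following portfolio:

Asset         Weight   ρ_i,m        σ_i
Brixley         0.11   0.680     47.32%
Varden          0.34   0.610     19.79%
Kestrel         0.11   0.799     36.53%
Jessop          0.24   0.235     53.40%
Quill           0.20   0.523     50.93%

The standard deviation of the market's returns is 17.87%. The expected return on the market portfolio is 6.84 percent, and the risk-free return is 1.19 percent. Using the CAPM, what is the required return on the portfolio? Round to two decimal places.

β_Brixley = 0.680 × 47.32% / 17.87% = 1.8006
β_Varden = 0.610 × 19.79% / 17.87% = 0.6755
β_Kestrel = 0.799 × 36.53% / 17.87% = 1.6333
β_Jessop = 0.235 × 53.40% / 17.87% = 0.7022
β_Quill = 0.523 × 50.93% / 17.87% = 1.4906
β_P = Σ w_i β_i = 0.11×1.8006 + 0.34×0.6755 + 0.11×1.6333 + 0.24×0.7022 + 0.20×1.4906 = 1.0740
MRP = 6.84% − 1.19% = 5.65%
E(R_P) = R_f + β_P × MRP = 1.19% + 1.0740 × 5.65% = 7.26%

7.26%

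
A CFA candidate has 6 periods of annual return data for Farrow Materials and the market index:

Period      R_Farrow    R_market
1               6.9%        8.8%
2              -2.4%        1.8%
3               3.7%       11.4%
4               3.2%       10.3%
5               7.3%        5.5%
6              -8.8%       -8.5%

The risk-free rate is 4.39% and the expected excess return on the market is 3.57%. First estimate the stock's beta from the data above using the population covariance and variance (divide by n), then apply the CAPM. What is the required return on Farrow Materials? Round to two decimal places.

Mean R_i = (6.9 − 2.4 + 3.7 + 3.2 + 7.3 − 8.8) / 6 = 1.6500%
Mean R_m = (8.8 + 1.8 + 11.4 + 10.3 + 5.5 − 8.5) / 6 = 4.8833%
Σ(R_i − R̄_i)(R_m − R̄_m) = 198.1450  ⇒  Cov = 198.1450 / 6 = 33.0242
Σ(R_m − R̄_m)² = 276.1483  ⇒  Var(R_m) = 276.1483 / 6 = 46.0247
β = Cov / Var(R_m) = 33.0242 / 46.0247 = 0.7175
E(R) = R_f + β × MRP = 4.39% + 0.7175 × 3.57% = 6.95%

6.95%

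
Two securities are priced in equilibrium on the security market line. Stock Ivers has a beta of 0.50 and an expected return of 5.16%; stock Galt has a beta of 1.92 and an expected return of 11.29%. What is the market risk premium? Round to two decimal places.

4.32%

Both satisfy E(R) = R_f + β·MRP, so the slope of the SML is
MRP = (11.29% − 5.16%) / (1.92 − 0.50) = 6.13% / 1.42 = 4.3169%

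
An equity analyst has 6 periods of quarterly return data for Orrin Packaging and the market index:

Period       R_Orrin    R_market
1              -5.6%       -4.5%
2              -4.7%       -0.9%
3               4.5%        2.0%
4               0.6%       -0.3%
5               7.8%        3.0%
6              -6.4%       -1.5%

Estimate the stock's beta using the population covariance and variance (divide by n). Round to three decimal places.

Mean R_i = (-5.6 − 4.7 + 4.5 + 0.6 + 7.8 − 6.4) / 6 = -0.6333%
Mean R_m = (-4.5 − 0.9 + 2.0 − 0.3 + 3.0 − 1.5) / 6 = -0.3667%
Σ(R_i − R̄_i)(R_m − R̄_m) = 69.8567  ⇒  Cov = 69.8567 / 6 = 11.6428
Σ(R_m − R̄_m)² = 35.5933  ⇒  Var(R_m) = 35.5933 / 6 = 5.9322
β = Cov / Var(R_m) = 11.6428 / 5.9322 = 1.9626

1.963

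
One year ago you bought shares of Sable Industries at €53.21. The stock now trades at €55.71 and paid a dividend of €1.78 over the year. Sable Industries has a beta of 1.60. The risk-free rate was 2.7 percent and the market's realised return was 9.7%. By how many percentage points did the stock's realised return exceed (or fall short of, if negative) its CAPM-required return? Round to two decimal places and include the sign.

-5.86%

Realised HPR = (P1 + D1 − P0) / P0 = (55.71 + 1.78 − 53.21) / 53.21 = 4.28 / 53.21 = 8.0436%
MRP = 9.7% − 2.7% = 7.00%
CAPM required = R_f + β·MRP = 2.7% + 1.60 × 7.0% = 13.9000%
α = realised − required = 8.0436% − 13.9000% = -5.86%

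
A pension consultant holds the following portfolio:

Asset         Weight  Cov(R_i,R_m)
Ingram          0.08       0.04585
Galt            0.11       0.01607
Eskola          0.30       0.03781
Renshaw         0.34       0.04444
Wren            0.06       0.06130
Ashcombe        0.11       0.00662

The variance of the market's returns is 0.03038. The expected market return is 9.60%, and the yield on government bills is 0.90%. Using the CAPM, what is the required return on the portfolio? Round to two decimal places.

β_Ingram = 0.04585 / 0.03038 = 1.5092
β_Galt = 0.01607 / 0.03038 = 0.5290
β_Eskola = 0.03781 / 0.03038 = 1.2446
β_Renshaw = 0.04444 / 0.03038 = 1.4628
β_Wren = 0.06130 / 0.03038 = 2.0178
β_Ashcombe = 0.00662 / 0.03038 = 0.2179
β_P = Σ w_i β_i = 0.08×1.5092 + 0.11×0.5290 + 0.30×1.2446 + 0.34×1.4628 + 0.06×2.0178 + 0.11×0.2179 = 1.1947
MRP = 9.60% − 0.90% = 8.70%
E(R_P) = R_f + β_P × MRP = 0.90% + 1.1947 × 8.70% = 11.29%

11.29%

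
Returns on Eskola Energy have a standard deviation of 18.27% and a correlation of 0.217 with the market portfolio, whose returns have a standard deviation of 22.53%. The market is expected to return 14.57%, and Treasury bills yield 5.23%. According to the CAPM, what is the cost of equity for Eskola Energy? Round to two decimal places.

β = ρ × σ_i / σ_m = 0.217 × 18.27% / 22.53% = 0.1760
MRP = 14.57% − 5.23% = 9.34%
E(R) = 5.23% + 0.1760 × 9.34% = 6.87%

6.87%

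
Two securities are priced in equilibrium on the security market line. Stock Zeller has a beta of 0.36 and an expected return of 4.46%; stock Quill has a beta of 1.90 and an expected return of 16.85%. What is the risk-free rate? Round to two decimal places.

Both satisfy E(R) = R_f + β·MRP, so the slope of the SML is
MRP = (16.85% − 4.46%) / (1.90 − 0.36) = 12.39% / 1.54 = 8.0455%
R_f = E(R_Zeller) − β_Zeller·MRP = 4.46% − 0.36 × 8.0455% = 1.5636%

1.56%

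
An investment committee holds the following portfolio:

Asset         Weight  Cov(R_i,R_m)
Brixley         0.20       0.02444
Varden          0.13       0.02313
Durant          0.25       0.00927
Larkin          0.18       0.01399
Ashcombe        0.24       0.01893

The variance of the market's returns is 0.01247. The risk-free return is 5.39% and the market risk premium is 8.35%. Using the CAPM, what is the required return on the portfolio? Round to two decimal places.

16.96%

β_Brixley = 0.02444 / 0.01247 = 1.9599
β_Varden = 0.02313 / 0.01247 = 1.8549
β_Durant = 0.00927 / 0.01247 = 0.7434
β_Larkin = 0.01399 / 0.01247 = 1.1219
β_Ashcombe = 0.01893 / 0.01247 = 1.5180
β_P = Σ w_i β_i = 0.20×1.9599 + 0.13×1.8549 + 0.25×0.7434 + 0.18×1.1219 + 0.24×1.5180 = 1.3852
E(R_P) = R_f + β_P × MRP = 5.39% + 1.3852 × 8.35% = 16.96%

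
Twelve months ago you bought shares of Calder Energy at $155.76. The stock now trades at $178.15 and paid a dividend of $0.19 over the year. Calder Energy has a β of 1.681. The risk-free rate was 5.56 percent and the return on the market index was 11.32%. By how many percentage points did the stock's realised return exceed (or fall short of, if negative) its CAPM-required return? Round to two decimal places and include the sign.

-0.75%

Realised HPR = (P1 + D1 − P0) / P0 = (178.15 + 0.19 − 155.76) / 155.76 = 22.58 / 155.76 = 14.4967%
MRP = 11.32% − 5.56% = 5.76%
CAPM required = R_f + β·MRP = 5.56% + 1.681 × 5.76% = 15.24256%
α = realised − required = 14.4967% − 15.24256% = -0.75%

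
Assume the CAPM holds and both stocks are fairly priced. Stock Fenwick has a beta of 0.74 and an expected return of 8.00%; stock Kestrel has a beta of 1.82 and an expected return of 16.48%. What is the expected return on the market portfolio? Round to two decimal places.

Both satisfy E(R) = R_f + β·MRP, so the slope of the SML is
MRP = (16.48% − 8.00%) / (1.82 − 0.74) = 8.48% / 1.08 = 7.8519%
R_f = E(R_Fenwick) − β_Fenwick·MRP = 8.00% − 0.74 × 7.8519% = 2.1896%
E(R_m) = R_f + MRP = 2.1896% + 7.8519% = 10.04%

10.04%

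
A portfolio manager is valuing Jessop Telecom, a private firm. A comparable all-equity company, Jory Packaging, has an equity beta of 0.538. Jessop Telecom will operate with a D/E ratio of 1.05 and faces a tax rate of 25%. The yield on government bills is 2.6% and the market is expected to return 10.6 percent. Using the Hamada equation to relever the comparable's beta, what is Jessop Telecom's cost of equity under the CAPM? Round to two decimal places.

β_L = β_U × [1 + (1 − t)(D/E)] = 0.538 × [1 + (1 − 0.25) × 1.05]
    = 0.538 × [1 + 0.75 × 1.05] = 0.538 × 1.7875 = 0.9617
MRP = 10.6% − 2.6% = 8.00%
E(R) = R_f + β_L × MRP = 2.6% + 0.9617 × 8.0% = 10.29%

10.29%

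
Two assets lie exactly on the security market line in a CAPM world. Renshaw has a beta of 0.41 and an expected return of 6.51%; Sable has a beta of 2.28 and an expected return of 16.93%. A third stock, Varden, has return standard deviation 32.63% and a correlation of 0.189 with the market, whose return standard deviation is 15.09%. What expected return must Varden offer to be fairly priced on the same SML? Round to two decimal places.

6.50%

MRP = (16.93% − 6.51%) / (2.28 − 0.41) = 5.5722%
R_f = 6.51% − 0.41 × 5.5722% = 4.2254%
β_Varden = ρ·σ_i/σ_m = 0.189 × 32.63 / 15.09 = 0.4087
E(R_Varden) = R_f + β × MRP = 4.2254% + 0.4087 × 5.5722% = 6.50%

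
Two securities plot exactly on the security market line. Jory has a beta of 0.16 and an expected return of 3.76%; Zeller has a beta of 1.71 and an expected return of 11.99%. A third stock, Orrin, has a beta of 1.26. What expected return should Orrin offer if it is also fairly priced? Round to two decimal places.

MRP (SML slope) = (11.99% − 3.76%) / (1.71 − 0.16) = 8.23% / 1.55 = 5.3097%
R_f (intercept) = 3.76% − 0.16 × 5.3097% = 2.9104%
E(R_Orrin) = R_f + β × MRP = 2.9104% + 1.26 × 5.3097% = 9.60%

9.60%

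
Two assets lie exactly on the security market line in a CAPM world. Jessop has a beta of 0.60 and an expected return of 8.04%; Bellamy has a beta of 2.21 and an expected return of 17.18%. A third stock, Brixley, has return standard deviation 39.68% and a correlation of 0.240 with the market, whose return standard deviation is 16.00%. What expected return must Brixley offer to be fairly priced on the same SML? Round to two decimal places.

MRP = (17.18% − 8.04%) / (2.21 − 0.60) = 5.6770%
R_f = 8.04% − 0.60 × 5.6770% = 4.6338%
β_Brixley = ρ·σ_i/σ_m = 0.240 × 39.68 / 16.00 = 0.5952
E(R_Brixley) = R_f + β × MRP = 4.6338% + 0.5952 × 5.6770% = 8.01%

8.01%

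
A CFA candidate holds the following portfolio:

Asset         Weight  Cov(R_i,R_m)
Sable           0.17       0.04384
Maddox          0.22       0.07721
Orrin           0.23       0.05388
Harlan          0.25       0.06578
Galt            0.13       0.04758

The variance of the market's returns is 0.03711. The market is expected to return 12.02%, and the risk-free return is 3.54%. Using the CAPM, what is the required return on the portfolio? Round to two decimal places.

β_Sable = 0.04384 / 0.03711 = 1.1814
β_Maddox = 0.07721 / 0.03711 = 2.0806
β_Orrin = 0.05388 / 0.03711 = 1.4519
β_Harlan = 0.06578 / 0.03711 = 1.7726
β_Galt = 0.04758 / 0.03711 = 1.2821
β_P = Σ w_i β_i = 0.17×1.1814 + 0.22×2.0806 + 0.23×1.4519 + 0.25×1.7726 + 0.13×1.2821 = 1.6023
MRP = 12.02% − 3.54% = 8.48%
E(R_P) = R_f + β_P × MRP = 3.54% + 1.6023 × 8.48% = 17.13%

17.13%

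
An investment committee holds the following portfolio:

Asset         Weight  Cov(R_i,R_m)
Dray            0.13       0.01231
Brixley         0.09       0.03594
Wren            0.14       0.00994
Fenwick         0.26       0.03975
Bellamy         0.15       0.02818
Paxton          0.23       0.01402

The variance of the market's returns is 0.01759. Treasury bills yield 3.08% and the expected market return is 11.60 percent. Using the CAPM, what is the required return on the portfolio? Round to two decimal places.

β_Dray = 0.01231 / 0.01759 = 0.6998
β_Brixley = 0.03594 / 0.01759 = 2.0432
β_Wren = 0.00994 / 0.01759 = 0.5651
β_Fenwick = 0.03975 / 0.01759 = 2.2598
β_Bellamy = 0.02818 / 0.01759 = 1.6020
β_Paxton = 0.01402 / 0.01759 = 0.7970
β_P = Σ w_i β_i = 0.13×0.6998 + 0.09×2.0432 + 0.14×0.5651 + 0.26×2.2598 + 0.15×1.6020 + 0.23×0.7970 = 1.3651
MRP = 11.60% − 3.08% = 8.52%
E(R_P) = R_f + β_P × MRP = 3.08% + 1.3651 × 8.52% = 14.71%

14.71%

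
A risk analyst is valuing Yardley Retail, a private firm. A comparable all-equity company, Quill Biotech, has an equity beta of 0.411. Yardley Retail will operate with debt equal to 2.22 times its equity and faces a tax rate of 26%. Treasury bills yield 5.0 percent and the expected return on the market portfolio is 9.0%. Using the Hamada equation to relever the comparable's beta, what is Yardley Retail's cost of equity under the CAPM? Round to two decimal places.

β_L = β_U × [1 + (1 − t)(D/E)] = 0.411 × [1 + (1 − 0.26) × 2.22]
    = 0.411 × [1 + 0.74 × 2.22] = 0.411 × 2.6428 = 1.0862
MRP = 9.0% − 5.0% = 4.00%
E(R) = R_f + β_L × MRP = 5.0% + 1.0862 × 4.0% = 9.34%

9.34%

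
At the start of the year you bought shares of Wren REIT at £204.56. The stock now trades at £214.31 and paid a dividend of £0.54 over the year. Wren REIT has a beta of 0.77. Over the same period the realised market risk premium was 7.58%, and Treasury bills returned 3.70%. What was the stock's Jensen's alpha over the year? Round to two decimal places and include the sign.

-4.51%

Realised HPR = (P1 + D1 − P0) / P0 = (214.31 + 0.54 − 204.56) / 204.56 = 10.29 / 204.56 = 5.0303%
CAPM required = R_f + β·MRP = 3.70% + 0.77 × 7.58% = 9.5366%
α = realised − required = 5.0303% − 9.5366% = -4.51%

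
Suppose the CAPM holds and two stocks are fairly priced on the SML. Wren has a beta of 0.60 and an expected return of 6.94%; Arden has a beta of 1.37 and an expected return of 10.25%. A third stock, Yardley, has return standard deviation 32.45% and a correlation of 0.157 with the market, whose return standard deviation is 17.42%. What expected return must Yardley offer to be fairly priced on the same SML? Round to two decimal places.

5.62%

MRP = (10.25% − 6.94%) / (1.37 − 0.60) = 4.2987%
R_f = 6.94% − 0.60 × 4.2987% = 4.3608%
β_Yardley = ρ·σ_i/σ_m = 0.157 × 32.45 / 17.42 = 0.2925
E(R_Yardley) = R_f + β × MRP = 4.3608% + 0.2925 × 4.2987% = 5.62%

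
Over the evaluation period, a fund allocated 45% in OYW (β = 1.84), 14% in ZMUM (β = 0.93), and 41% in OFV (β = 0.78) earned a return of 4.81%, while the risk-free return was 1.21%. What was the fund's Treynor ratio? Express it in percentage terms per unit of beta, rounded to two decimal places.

2.82%

β_P = 0.45×1.84 + 0.14×0.93 + 0.41×0.78 = 1.2780
Treynor = (R_P − R_f) / β_P = (4.81% − 1.21%) / 1.2780 = 3.60% / 1.2780 = 2.82%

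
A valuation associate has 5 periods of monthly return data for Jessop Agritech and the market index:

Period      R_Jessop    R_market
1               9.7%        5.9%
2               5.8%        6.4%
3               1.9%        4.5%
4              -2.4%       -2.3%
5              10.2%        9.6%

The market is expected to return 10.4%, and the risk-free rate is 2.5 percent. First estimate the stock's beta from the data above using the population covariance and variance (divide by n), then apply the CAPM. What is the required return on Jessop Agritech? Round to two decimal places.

Mean R_i = (9.7 + 5.8 + 1.9 − 2.4 + 10.2) / 5 = 5.0400%
Mean R_m = (5.9 + 6.4 + 4.5 − 2.3 + 9.6) / 5 = 4.8200%
Σ(R_i − R̄_i)(R_m − R̄_m) = 84.8760  ⇒  Cov = 84.8760 / 5 = 16.9752
Σ(R_m − R̄_m)² = 77.3080  ⇒  Var(R_m) = 77.3080 / 5 = 15.4616
β = Cov / Var(R_m) = 16.9752 / 15.4616 = 1.0979
MRP = 10.4% − 2.5% = 7.90%
E(R) = R_f + β × MRP = 2.5% + 1.0979 × 7.9% = 11.17%

11.17%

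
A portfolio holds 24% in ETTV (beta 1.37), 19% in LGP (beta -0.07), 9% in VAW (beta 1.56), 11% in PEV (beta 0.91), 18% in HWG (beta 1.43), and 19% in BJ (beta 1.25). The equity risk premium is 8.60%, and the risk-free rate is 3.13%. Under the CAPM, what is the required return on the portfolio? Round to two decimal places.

β_P = Σ w_i β_i = 0.24×1.37 + 0.19×-0.07 + 0.09×1.56 + 0.11×0.91 + 0.18×1.43 + 0.19×1.25 = 1.0509
E(R_P) = R_f + β_P × MRP = 3.13% + 1.0509 × 8.60% = 12.17%

12.17%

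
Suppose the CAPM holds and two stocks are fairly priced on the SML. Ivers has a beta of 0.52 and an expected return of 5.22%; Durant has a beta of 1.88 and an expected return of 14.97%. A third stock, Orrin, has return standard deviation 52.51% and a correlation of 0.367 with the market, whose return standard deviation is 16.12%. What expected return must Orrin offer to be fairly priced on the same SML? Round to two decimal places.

10.06%

MRP = (14.97% − 5.22%) / (1.88 − 0.52) = 7.1691%
R_f = 5.22% − 0.52 × 7.1691% = 1.4921%
β_Orrin = ρ·σ_i/σ_m = 0.367 × 52.51 / 16.12 = 1.1955
E(R_Orrin) = R_f + β × MRP = 1.4921% + 1.1955 × 7.1691% = 10.06%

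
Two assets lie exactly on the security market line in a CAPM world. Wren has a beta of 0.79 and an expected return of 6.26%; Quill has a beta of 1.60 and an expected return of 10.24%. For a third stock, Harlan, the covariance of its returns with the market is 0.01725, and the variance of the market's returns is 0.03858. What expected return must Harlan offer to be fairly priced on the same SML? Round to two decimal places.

4.58%

MRP = (10.24% − 6.26%) / (1.60 − 0.79) = 4.9136%
R_f = 6.26% − 0.79 × 4.9136% = 2.3783%
β_Harlan = Cov / Var(R_m) = 0.01725 / 0.03858 = 0.4471
E(R_Harlan) = R_f + β × MRP = 2.3783% + 0.4471 × 4.9136% = 4.58%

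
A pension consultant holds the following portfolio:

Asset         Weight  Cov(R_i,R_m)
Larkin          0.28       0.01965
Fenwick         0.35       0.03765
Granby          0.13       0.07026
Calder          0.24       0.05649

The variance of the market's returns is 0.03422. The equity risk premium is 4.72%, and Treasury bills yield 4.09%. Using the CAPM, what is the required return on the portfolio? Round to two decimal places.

9.80%

β_Larkin = 0.01965 / 0.03422 = 0.5742
β_Fenwick = 0.03765 / 0.03422 = 1.1002
β_Granby = 0.07026 / 0.03422 = 2.0532
β_Calder = 0.05649 / 0.03422 = 1.6508
β_P = Σ w_i β_i = 0.28×0.5742 + 0.35×1.1002 + 0.13×2.0532 + 0.24×1.6508 = 1.2090
E(R_P) = R_f + β_P × MRP = 4.09% + 1.2090 × 4.72% = 9.80%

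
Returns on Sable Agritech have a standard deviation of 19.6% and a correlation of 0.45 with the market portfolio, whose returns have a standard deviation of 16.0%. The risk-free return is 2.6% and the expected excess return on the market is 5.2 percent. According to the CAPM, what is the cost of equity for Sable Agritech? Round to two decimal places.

5.47%

β = ρ × σ_i / σ_m = 0.45 × 19.6% / 16.0% = 0.5513
E(R) = 2.6% + 0.5513 × 5.2% = 5.47%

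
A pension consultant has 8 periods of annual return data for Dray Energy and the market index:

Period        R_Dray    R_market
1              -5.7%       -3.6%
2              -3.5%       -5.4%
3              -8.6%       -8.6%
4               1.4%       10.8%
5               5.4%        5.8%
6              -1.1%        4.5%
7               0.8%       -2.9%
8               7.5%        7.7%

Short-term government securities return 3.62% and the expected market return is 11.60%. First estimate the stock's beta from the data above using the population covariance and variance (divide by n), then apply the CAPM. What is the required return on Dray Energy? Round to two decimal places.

8.57%

Mean R_i = (-5.7 − 3.5 − 8.6 + 1.4 + 5.4 − 1.1 + 0.8 + 7.5) / 8 = -0.4750%
Mean R_m = (-3.6 − 5.4 − 8.6 + 10.8 + 5.8 + 4.5 − 2.9 + 7.7) / 8 = 1.0375%
Σ(R_i − R̄_i)(R_m − R̄_m) = 214.2425  ⇒  Cov = 214.2425 / 8 = 26.7803
Σ(R_m − R̄_m)² = 345.6988  ⇒  Var(R_m) = 345.6988 / 8 = 43.2124
β = Cov / Var(R_m) = 26.7803 / 43.2124 = 0.6197
MRP = 11.60% − 3.62% = 7.98%
E(R) = R_f + β × MRP = 3.62% + 0.6197 × 7.98% = 8.57%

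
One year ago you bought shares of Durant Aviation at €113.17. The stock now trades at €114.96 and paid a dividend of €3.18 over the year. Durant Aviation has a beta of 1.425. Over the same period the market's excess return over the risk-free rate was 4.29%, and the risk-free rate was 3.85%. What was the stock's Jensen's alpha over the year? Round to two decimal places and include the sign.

Realised HPR = (P1 + D1 − P0) / P0 = (114.96 + 3.18 − 113.17) / 113.17 = 4.97 / 113.17 = 4.3916%
CAPM required = R_f + β·MRP = 3.85% + 1.425 × 4.29% = 9.96325%
α = realised − required = 4.3916% − 9.96325% = -5.57%

-5.57%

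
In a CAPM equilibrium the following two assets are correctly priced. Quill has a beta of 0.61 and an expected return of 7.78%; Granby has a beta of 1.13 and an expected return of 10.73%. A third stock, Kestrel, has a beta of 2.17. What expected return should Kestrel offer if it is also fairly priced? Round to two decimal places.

MRP (SML slope) = (10.73% − 7.78%) / (1.13 − 0.61) = 2.95% / 0.52 = 5.6731%
R_f (intercept) = 7.78% − 0.61 × 5.6731% = 4.3194%
E(R_Kestrel) = R_f + β × MRP = 4.3194% + 2.17 × 5.6731% = 16.63%

16.63%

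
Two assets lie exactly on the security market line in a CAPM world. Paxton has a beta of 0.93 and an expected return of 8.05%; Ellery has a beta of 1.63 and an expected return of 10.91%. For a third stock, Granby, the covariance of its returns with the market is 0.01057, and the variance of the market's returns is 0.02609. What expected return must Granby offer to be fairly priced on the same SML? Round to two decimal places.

5.91%

MRP = (10.91% − 8.05%) / (1.63 − 0.93) = 4.0857%
R_f = 8.05% − 0.93 × 4.0857% = 4.2503%
β_Granby = Cov / Var(R_m) = 0.01057 / 0.02609 = 0.4051
E(R_Granby) = R_f + β × MRP = 4.2503% + 0.4051 × 4.0857% = 5.91%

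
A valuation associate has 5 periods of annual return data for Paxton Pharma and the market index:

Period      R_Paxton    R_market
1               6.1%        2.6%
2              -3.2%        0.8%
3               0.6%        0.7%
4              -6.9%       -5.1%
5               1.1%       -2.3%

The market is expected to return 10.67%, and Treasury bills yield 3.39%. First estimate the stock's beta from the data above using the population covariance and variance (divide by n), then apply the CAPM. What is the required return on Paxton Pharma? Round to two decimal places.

Mean R_i = (6.1 − 3.2 + 0.6 − 6.9 + 1.1) / 5 = -0.4600%
Mean R_m = (2.6 + 0.8 + 0.7 − 5.1 − 2.3) / 5 = -0.6600%
Σ(R_i − R̄_i)(R_m − R̄_m) = 44.8620  ⇒  Cov = 44.8620 / 5 = 8.9724
Σ(R_m − R̄_m)² = 37.0120  ⇒  Var(R_m) = 37.0120 / 5 = 7.4024
β = Cov / Var(R_m) = 8.9724 / 7.4024 = 1.2121
MRP = 10.67% − 3.39% = 7.28%
E(R) = R_f + β × MRP = 3.39% + 1.2121 × 7.28% = 12.21%

12.21%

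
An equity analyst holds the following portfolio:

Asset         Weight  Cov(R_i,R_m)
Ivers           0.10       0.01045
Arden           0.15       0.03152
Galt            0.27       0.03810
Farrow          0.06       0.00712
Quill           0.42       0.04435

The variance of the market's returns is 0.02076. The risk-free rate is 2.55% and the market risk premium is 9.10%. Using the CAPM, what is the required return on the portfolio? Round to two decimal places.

β_Ivers = 0.01045 / 0.02076 = 0.5034
β_Arden = 0.03152 / 0.02076 = 1.5183
β_Galt = 0.03810 / 0.02076 = 1.8353
β_Farrow = 0.00712 / 0.02076 = 0.3430
β_Quill = 0.04435 / 0.02076 = 2.1363
β_P = Σ w_i β_i = 0.10×0.5034 + 0.15×1.5183 + 0.27×1.8353 + 0.06×0.3430 + 0.42×2.1363 = 1.6914
E(R_P) = R_f + β_P × MRP = 2.55% + 1.6914 × 9.10% = 17.94%

17.94%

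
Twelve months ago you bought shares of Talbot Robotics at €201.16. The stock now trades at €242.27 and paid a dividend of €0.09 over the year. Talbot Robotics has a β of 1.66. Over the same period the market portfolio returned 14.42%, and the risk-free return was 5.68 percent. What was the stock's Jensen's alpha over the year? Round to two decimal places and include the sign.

+0.29%

Realised HPR = (P1 + D1 − P0) / P0 = (242.27 + 0.09 − 201.16) / 201.16 = 41.20 / 201.16 = 20.4812%
MRP = 14.42% − 5.68% = 8.74%
CAPM required = R_f + β·MRP = 5.68% + 1.66 × 8.74% = 20.1884%
α = realised − required = 20.4812% − 20.1884% = +0.29%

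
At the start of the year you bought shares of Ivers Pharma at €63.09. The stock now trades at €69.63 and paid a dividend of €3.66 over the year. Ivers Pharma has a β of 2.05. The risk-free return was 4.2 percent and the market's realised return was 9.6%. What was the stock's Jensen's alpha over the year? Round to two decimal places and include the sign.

+0.90%

Realised HPR = (P1 + D1 − P0) / P0 = (69.63 + 3.66 − 63.09) / 63.09 = 10.20 / 63.09 = 16.1674%
MRP = 9.6% − 4.2% = 5.40%
CAPM required = R_f + β·MRP = 4.2% + 2.05 × 5.4% = 15.2700%
α = realised − required = 16.1674% − 15.2700% = +0.90%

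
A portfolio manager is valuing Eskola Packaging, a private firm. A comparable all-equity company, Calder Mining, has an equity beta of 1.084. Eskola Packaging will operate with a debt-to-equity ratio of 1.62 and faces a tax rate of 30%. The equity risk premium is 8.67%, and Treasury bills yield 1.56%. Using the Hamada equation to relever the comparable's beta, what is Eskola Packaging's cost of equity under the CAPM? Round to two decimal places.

β_L = β_U × [1 + (1 − t)(D/E)] = 1.084 × [1 + (1 − 0.30) × 1.62]
    = 1.084 × [1 + 0.70 × 1.62] = 1.084 × 2.1340 = 2.3133
E(R) = R_f + β_L × MRP = 1.56% + 2.3133 × 8.67% = 21.62%

21.62%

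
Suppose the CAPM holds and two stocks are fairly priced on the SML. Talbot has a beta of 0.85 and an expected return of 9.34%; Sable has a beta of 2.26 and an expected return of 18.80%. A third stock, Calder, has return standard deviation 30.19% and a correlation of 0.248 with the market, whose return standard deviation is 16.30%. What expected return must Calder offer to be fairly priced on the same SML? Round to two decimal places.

6.72%

MRP = (18.80% − 9.34%) / (2.26 − 0.85) = 6.7092%
R_f = 9.34% − 0.85 × 6.7092% = 3.6372%
β_Calder = ρ·σ_i/σ_m = 0.248 × 30.19 / 16.30 = 0.4593
E(R_Calder) = R_f + β × MRP = 3.6372% + 0.4593 × 6.7092% = 6.72%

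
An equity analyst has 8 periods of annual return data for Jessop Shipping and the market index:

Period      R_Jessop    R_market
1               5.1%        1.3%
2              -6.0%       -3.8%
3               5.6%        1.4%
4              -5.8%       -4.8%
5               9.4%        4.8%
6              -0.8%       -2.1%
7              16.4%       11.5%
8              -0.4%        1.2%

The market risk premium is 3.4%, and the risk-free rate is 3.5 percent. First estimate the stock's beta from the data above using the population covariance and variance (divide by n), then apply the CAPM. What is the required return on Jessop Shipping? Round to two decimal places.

Mean R_i = (5.1 − 6.0 + 5.6 − 5.8 + 9.4 − 0.8 + 16.4 − 0.4) / 8 = 2.9375%
Mean R_m = (1.3 − 3.8 + 1.4 − 4.8 + 4.8 − 2.1 + 11.5 + 1.2) / 8 = 1.1875%
Σ(R_i − R̄_i)(R_m − R̄_m) = 272.1238  ⇒  Cov = 272.1238 / 8 = 34.0155
Σ(R_m − R̄_m)² = 190.9888  ⇒  Var(R_m) = 190.9888 / 8 = 23.8736
β = Cov / Var(R_m) = 34.0155 / 23.8736 = 1.4248
E(R) = R_f + β × MRP = 3.5% + 1.4248 × 3.4% = 8.34%

8.34%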